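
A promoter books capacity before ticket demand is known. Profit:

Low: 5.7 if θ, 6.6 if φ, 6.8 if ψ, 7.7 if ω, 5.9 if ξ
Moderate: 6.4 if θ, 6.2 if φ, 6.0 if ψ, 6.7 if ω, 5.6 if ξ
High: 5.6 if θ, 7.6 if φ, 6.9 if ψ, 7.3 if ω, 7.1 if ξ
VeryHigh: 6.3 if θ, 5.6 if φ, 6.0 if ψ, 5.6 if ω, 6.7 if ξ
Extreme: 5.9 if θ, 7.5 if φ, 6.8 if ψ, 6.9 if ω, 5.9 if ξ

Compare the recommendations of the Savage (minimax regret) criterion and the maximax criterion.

minimax regret → High; maximax → Low (disagree)

Column bests: θ=6.4, φ=7.6, ψ=6.9, ω=7.7, ξ=7.1.
Low regrets: 0.7, 1.0, 0.1, 0.0, 1.2 → max 1.2
Moderate regrets: 0.0, 1.4, 0.9, 1.0, 1.5 → max 1.5
High regrets: 0.8, 0.0, 0.0, 0.4, 0.0 → max 0.8
VeryHigh regrets: 0.1, 2.0, 0.9, 2.1, 0.4 → max 2.1
Extreme regrets: 0.5, 0.1, 0.1, 0.8, 1.2 → max 1.2
Smallest max regret = 0.8 → High.
Row maxima: Low=7.7, Moderate=6.7, High=7.6, VeryHigh=6.7, Extreme=7.5
Best best-case = 7.7 → Low.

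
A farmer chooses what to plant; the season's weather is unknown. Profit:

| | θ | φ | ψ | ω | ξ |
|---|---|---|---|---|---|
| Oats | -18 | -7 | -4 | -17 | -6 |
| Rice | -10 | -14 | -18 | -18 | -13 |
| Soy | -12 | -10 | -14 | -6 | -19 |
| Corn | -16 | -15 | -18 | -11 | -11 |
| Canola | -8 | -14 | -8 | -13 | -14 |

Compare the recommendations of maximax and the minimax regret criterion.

Row maxima: Oats=-4, Rice=-10, Soy=-6, Corn=-11, Canola=-8
Best best-case = -4 → Oats.
Column bests: θ=-8, φ=-7, ψ=-4, ω=-6, ξ=-6.
Oats regrets: 10, 0, 0, 11, 0 → max 11
Rice regrets: 2, 7, 14, 12, 7 → max 14
Soy regrets: 4, 3, 10, 0, 13 → max 13
Corn regrets: 8, 8, 14, 5, 5 → max 14
Canola regrets: 0, 7, 4, 7, 8 → max 8
Smallest max regret = 8 → Canola.

maximax → Oats; minimax regret → Canola (disagree)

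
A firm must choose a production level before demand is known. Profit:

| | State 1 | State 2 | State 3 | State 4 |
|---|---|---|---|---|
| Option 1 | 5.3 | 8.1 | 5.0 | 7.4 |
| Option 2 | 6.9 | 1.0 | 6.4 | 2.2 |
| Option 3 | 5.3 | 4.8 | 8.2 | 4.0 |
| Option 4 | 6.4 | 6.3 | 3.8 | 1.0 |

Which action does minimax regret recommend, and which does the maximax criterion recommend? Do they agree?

Column bests: State 1=6.9, State 2=8.1, State 3=8.2, State 4=7.4.
Option 1 regrets: 1.6, 0.0, 3.2, 0.0 → max 3.2
Option 2 regrets: 0.0, 7.1, 1.8, 5.2 → max 7.1
Option 3 regrets: 1.6, 3.3, 0.0, 3.4 → max 3.4
Option 4 regrets: 0.5, 1.8, 4.4, 6.4 → max 6.4
Smallest max regret = 3.2 → Option 1.
Row maxima: Option 1=8.1, Option 2=6.9, Option 3=8.2, Option 4=6.4
Best best-case = 8.2 → Option 3.

minimax regret → Option 1; maximax → Option 3 (disagree)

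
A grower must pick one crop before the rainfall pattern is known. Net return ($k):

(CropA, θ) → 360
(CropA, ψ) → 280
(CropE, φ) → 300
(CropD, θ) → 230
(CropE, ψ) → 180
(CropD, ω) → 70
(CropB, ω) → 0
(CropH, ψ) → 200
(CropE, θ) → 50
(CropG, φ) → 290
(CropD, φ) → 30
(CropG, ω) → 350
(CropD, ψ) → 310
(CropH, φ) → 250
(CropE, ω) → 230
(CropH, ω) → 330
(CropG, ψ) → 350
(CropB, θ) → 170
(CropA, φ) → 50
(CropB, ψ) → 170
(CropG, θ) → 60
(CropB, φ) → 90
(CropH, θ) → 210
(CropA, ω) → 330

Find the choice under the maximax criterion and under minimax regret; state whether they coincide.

maximax → CropA; minimax regret → CropH (disagree)

Row maxima: CropD=310, CropB=170, CropG=350, CropE=300, CropH=330, CropA=360
Best best-case = 360 → CropA.
Column bests: θ=360, φ=300, ψ=350, ω=350.
CropD regrets: 130, 270, 40, 280 → max 280
CropB regrets: 190, 210, 180, 350 → max 350
CropG regrets: 300, 10, 0, 0 → max 300
CropE regrets: 310, 0, 170, 120 → max 310
CropH regrets: 150, 50, 150, 20 → max 150
CropA regrets: 0, 250, 70, 20 → max 250
Smallest max regret = 150 → CropH.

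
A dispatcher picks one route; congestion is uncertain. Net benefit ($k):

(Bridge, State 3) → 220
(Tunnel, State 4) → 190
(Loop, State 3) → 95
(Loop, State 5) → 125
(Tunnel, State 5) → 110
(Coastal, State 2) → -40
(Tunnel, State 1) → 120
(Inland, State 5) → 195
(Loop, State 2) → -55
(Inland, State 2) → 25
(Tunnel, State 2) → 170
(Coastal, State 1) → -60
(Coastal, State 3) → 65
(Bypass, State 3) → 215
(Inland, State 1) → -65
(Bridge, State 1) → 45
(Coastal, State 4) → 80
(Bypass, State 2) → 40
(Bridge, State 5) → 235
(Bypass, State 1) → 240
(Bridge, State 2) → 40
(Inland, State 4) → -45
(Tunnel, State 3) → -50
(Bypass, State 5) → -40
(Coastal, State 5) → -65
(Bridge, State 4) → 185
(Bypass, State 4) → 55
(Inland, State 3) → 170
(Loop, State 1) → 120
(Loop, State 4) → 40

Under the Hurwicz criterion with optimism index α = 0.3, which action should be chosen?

Loop: 0.3·125 + 0.7·(-55) = -1
Tunnel: 0.3·190 + 0.7·(-50) = 22
Bypass: 0.3·240 + 0.7·(-40) = 44
Bridge: 0.3·235 + 0.7·40 = 98.5
Inland: 0.3·195 + 0.7·(-65) = 13
Coastal: 0.3·80 + 0.7·(-65) = -21.5
Highest Hurwicz score = 98.5 → Bridge.

Bridge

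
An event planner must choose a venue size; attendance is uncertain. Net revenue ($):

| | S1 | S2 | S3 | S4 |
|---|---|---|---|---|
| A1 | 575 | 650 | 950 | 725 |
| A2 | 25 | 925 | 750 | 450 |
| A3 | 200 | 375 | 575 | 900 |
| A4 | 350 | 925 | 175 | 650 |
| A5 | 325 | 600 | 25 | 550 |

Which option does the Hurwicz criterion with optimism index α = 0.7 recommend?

A1

A1: 0.7·950 + 0.3·575 = 837.5
A2: 0.7·925 + 0.3·25 = 655
A3: 0.7·900 + 0.3·200 = 690
A4: 0.7·925 + 0.3·175 = 700
A5: 0.7·600 + 0.3·25 = 427.5
Highest Hurwicz score = 837.5 → A1.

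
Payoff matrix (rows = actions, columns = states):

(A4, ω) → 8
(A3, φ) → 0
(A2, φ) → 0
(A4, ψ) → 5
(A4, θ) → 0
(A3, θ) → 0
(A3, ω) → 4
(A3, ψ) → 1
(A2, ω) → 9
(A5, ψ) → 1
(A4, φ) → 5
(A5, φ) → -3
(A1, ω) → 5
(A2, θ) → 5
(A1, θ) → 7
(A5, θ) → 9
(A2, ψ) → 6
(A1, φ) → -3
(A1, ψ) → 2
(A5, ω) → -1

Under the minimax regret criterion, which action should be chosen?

A2

Column bests: θ=9, φ=5, ψ=6, ω=9.
A1 regrets: 2, 8, 4, 4 → max 8
A2 regrets: 4, 5, 0, 0 → max 5
A3 regrets: 9, 5, 5, 5 → max 9
A4 regrets: 9, 0, 1, 1 → max 9
A5 regrets: 0, 8, 5, 10 → max 10
Smallest max regret = 5 → A2.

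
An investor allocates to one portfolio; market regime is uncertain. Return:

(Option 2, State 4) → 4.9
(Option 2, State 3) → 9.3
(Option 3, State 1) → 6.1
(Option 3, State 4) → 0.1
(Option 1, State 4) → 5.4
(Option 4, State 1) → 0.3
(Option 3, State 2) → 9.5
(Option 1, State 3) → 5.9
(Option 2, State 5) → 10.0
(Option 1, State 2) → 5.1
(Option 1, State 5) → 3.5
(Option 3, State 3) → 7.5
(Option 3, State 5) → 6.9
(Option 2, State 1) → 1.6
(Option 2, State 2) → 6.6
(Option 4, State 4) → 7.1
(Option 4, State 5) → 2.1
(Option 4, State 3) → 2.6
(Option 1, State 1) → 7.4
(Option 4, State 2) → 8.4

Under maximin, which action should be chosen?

Option 1

Row minima: Option 1=3.5, Option 2=1.6, Option 3=0.1, Option 4=0.3
Best worst-case = 3.5 → Option 1.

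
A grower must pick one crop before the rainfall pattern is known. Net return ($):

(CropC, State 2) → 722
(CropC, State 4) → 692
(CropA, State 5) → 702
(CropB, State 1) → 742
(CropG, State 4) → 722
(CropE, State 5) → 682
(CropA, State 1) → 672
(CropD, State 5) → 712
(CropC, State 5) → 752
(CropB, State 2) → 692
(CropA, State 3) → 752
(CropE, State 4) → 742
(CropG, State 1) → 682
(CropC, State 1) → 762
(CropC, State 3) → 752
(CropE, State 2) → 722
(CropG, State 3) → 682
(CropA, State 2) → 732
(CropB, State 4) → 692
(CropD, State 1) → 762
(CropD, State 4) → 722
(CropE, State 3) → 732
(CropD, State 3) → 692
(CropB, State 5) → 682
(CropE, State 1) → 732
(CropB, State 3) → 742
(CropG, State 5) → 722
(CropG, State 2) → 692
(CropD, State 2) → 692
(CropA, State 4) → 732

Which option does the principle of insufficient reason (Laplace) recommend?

Row averages: CropD=716, CropC=736, CropB=710, CropG=700, CropE=722, CropA=718
Highest average = 736 → CropC.

CropC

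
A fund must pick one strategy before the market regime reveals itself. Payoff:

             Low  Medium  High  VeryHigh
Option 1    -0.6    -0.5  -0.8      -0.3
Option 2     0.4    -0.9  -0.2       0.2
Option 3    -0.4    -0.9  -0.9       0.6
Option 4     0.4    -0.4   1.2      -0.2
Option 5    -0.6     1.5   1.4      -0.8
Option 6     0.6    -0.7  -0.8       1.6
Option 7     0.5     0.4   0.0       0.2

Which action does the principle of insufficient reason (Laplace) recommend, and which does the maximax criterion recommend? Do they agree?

laplace → Option 5; maximax → Option 6 (disagree)

Row averages: Option 1=-0.55, Option 2=-0.125, Option 3=-0.4, Option 4=0.25, Option 5=0.375, Option 6=0.175, Option 7=0.275
Highest average = 0.375 → Option 5.
Row maxima: Option 1=-0.3, Option 2=0.4, Option 3=0.6, Option 4=1.2, Option 5=1.5, Option 6=1.6, Option 7=0.5
Best best-case = 1.6 → Option 6.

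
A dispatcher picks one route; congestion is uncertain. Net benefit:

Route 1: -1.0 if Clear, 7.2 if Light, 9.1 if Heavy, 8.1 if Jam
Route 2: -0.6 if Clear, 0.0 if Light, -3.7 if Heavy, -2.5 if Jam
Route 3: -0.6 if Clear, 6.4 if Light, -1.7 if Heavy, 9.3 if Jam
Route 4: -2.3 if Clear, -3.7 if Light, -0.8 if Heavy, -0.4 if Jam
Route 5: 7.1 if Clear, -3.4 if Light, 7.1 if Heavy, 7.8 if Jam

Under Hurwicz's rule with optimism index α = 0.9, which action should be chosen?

Route 1: 0.9·9.1 + 0.1·(-1.0) = 8.09
Route 2: 0.9·0.0 + 0.1·(-3.7) = -0.37
Route 3: 0.9·9.3 + 0.1·(-1.7) = 8.2
Route 4: 0.9·(-0.4) + 0.1·(-3.7) = -0.73
Route 5: 0.9·7.8 + 0.1·(-3.4) = 6.68
Highest Hurwicz score = 8.2 → Route 3.

Route 3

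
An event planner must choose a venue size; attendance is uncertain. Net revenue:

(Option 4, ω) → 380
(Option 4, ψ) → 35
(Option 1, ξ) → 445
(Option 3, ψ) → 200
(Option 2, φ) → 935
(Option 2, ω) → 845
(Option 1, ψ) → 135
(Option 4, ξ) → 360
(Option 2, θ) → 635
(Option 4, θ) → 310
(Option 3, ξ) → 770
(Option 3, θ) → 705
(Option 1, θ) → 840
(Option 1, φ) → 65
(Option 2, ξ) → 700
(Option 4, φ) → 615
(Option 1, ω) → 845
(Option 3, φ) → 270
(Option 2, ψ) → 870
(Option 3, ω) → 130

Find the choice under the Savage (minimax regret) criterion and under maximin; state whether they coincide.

minimax regret → Option 2; maximin → Option 2 (agree)

Column bests: θ=840, φ=935, ψ=870, ω=845, ξ=770.
Option 1 regrets: 0, 870, 735, 0, 325 → max 870
Option 2 regrets: 205, 0, 0, 0, 70 → max 205
Option 3 regrets: 135, 665, 670, 715, 0 → max 715
Option 4 regrets: 530, 320, 835, 465, 410 → max 835
Smallest max regret = 205 → Option 2.
Row minima: Option 1=65, Option 2=635, Option 3=130, Option 4=35
Best worst-case = 635 → Option 2.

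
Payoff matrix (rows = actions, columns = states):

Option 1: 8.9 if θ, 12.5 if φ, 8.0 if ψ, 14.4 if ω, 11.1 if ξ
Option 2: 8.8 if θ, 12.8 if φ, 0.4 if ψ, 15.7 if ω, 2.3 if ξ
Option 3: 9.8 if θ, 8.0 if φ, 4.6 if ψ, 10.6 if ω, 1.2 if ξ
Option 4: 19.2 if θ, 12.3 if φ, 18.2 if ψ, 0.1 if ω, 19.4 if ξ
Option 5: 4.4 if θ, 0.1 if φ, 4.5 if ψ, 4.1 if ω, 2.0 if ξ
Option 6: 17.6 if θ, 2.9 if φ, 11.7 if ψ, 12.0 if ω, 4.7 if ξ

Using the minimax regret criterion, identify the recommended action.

Option 1

Column bests: θ=19.2, φ=12.8, ψ=18.2, ω=15.7, ξ=19.4.
Option 1 regrets: 10.3, 0.3, 10.2, 1.3, 8.3 → max 10.3
Option 2 regrets: 10.4, 0.0, 17.8, 0.0, 17.1 → max 17.8
Option 3 regrets: 9.4, 4.8, 13.6, 5.1, 18.2 → max 18.2
Option 4 regrets: 0.0, 0.5, 0.0, 15.6, 0.0 → max 15.6
Option 5 regrets: 14.8, 12.7, 13.7, 11.6, 17.4 → max 17.4
Option 6 regrets: 1.6, 9.9, 6.5, 3.7, 14.7 → max 14.7
Smallest max regret = 10.3 → Option 1.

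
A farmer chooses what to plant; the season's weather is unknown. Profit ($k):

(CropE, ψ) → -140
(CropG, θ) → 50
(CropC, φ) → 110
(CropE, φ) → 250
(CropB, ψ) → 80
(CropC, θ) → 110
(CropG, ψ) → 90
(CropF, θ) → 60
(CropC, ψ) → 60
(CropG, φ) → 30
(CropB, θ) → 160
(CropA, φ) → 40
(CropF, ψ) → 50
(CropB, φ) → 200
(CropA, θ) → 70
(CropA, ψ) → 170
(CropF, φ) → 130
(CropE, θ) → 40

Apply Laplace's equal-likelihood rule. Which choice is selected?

Row averages: CropF=80, CropA=280/3, CropC=280/3, CropG=170/3, CropB=440/3, CropE=50
Highest average = 440/3 → CropB.

CropB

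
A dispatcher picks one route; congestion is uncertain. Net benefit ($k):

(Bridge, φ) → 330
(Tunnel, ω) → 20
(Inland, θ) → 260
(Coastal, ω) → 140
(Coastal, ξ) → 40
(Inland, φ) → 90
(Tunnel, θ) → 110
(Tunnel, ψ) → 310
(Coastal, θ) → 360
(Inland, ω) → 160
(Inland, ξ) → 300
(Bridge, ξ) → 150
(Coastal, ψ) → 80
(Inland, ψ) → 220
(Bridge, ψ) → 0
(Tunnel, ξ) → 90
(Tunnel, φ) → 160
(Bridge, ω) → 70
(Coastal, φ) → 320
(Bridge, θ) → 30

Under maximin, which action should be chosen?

Row minima: Tunnel=20, Coastal=40, Bridge=0, Inland=90
Best worst-case = 90 → Inland.

Inland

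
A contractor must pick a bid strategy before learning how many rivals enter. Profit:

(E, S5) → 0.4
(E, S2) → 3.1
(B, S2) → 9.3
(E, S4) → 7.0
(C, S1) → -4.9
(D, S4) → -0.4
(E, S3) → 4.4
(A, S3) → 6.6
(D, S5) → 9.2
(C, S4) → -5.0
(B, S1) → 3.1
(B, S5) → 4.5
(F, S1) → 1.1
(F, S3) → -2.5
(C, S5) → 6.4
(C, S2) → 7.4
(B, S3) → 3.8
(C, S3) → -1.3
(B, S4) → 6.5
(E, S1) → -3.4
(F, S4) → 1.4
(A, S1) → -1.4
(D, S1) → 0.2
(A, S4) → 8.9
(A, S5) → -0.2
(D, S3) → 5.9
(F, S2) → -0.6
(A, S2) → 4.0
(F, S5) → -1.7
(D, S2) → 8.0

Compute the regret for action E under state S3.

Best payoff under S3 is 6.6.
Regret = 6.6 − 4.4 = 2.2.

2.2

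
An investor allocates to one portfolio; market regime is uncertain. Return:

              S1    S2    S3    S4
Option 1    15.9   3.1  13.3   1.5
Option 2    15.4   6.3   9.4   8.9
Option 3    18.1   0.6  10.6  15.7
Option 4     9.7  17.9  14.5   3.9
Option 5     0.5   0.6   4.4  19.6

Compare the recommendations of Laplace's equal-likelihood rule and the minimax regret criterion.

Row averages: Option 1=8.45, Option 2=10, Option 3=11.25, Option 4=11.5, Option 5=6.275
Highest average = 11.5 → Option 4.
Column bests: S1=18.1, S2=17.9, S3=14.5, S4=19.6.
Option 1 regrets: 2.2, 14.8, 1.2, 18.1 → max 18.1
Option 2 regrets: 2.7, 11.6, 5.1, 10.7 → max 11.6
Option 3 regrets: 0.0, 17.3, 3.9, 3.9 → max 17.3
Option 4 regrets: 8.4, 0.0, 0.0, 15.7 → max 15.7
Option 5 regrets: 17.6, 17.3, 10.1, 0.0 → max 17.6
Smallest max regret = 11.6 → Option 2.

laplace → Option 4; minimax regret → Option 2 (disagree)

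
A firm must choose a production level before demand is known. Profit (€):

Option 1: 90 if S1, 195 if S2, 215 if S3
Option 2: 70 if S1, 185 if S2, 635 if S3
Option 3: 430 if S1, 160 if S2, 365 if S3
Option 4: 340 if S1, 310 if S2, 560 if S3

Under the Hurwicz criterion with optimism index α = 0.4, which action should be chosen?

Option 1: 0.4·215 + 0.6·90 = 140
Option 2: 0.4·635 + 0.6·70 = 296
Option 3: 0.4·430 + 0.6·160 = 268
Option 4: 0.4·560 + 0.6·310 = 410
Highest Hurwicz score = 410 → Option 4.

Option 4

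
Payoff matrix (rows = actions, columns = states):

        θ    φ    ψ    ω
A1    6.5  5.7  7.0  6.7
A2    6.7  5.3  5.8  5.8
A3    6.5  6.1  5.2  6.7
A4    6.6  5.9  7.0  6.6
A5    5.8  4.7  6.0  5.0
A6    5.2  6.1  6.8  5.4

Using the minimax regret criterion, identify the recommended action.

Column bests: θ=6.7, φ=6.1, ψ=7.0, ω=6.7.
A1 regrets: 0.2, 0.4, 0.0, 0.0 → max 0.4
A2 regrets: 0.0, 0.8, 1.2, 0.9 → max 1.2
A3 regrets: 0.2, 0.0, 1.8, 0.0 → max 1.8
A4 regrets: 0.1, 0.2, 0.0, 0.1 → max 0.2
A5 regrets: 0.9, 1.4, 1.0, 1.7 → max 1.7
A6 regrets: 1.5, 0.0, 0.2, 1.3 → max 1.5
Smallest max regret = 0.2 → A4.

A4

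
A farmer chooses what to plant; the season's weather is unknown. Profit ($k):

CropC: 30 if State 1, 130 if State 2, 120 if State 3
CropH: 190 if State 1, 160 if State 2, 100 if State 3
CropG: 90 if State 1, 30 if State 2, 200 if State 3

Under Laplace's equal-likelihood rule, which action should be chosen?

Row averages: CropC=280/3, CropH=150, CropG=320/3
Highest average = 150 → CropH.

CropH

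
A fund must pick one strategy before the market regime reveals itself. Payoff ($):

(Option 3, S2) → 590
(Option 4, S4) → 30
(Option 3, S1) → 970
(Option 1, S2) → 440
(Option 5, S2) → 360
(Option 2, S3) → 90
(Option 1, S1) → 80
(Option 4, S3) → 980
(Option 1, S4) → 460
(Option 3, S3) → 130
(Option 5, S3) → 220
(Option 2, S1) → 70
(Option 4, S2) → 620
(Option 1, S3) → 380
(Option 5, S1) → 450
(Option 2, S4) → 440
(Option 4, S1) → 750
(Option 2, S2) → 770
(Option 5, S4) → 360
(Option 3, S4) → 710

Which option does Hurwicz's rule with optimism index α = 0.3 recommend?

Option 1: 0.3·460 + 0.7·80 = 194
Option 2: 0.3·770 + 0.7·70 = 280
Option 3: 0.3·970 + 0.7·130 = 382
Option 4: 0.3·980 + 0.7·30 = 315
Option 5: 0.3·450 + 0.7·220 = 289
Highest Hurwicz score = 382 → Option 3.

Option 3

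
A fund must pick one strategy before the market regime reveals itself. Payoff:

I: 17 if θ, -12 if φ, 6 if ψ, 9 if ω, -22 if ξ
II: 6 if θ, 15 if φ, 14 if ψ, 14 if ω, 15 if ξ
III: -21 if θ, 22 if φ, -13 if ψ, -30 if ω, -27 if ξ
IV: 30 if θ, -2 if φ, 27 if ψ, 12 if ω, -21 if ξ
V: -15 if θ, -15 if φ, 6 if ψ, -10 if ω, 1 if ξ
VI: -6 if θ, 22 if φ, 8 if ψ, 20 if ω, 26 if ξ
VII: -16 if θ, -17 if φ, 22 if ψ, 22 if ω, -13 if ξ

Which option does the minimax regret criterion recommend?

Column bests: θ=30, φ=22, ψ=27, ω=22, ξ=26.
I regrets: 13, 34, 21, 13, 48 → max 48
II regrets: 24, 7, 13, 8, 11 → max 24
III regrets: 51, 0, 40, 52, 53 → max 53
IV regrets: 0, 24, 0, 10, 47 → max 47
V regrets: 45, 37, 21, 32, 25 → max 45
VI regrets: 36, 0, 19, 2, 0 → max 36
VII regrets: 46, 39, 5, 0, 39 → max 46
Smallest max regret = 24 → II.

II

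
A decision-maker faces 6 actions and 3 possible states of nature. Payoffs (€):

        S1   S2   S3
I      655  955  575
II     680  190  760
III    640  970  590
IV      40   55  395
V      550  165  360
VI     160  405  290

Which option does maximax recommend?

Row maxima: I=955, II=760, III=970, IV=395, V=550, VI=405
Best best-case = 970 → III.

III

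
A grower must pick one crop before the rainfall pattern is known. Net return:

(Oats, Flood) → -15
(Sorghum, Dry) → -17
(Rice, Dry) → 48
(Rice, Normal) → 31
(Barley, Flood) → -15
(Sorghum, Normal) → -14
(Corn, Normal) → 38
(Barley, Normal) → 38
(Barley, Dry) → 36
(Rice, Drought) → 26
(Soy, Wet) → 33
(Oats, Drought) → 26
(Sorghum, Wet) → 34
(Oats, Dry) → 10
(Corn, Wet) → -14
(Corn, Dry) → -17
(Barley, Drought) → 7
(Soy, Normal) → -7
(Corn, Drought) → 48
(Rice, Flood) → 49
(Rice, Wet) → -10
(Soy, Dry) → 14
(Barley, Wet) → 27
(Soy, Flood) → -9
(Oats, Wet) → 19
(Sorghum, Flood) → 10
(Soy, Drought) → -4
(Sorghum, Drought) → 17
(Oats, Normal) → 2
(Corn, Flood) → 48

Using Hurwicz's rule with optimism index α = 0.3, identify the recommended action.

Rice: 0.3·49 + 0.7·(-10) = 7.7
Oats: 0.3·26 + 0.7·(-15) = -2.7
Soy: 0.3·33 + 0.7·(-9) = 3.6
Sorghum: 0.3·34 + 0.7·(-17) = -1.7
Barley: 0.3·38 + 0.7·(-15) = 0.9
Corn: 0.3·48 + 0.7·(-17) = 2.5
Highest Hurwicz score = 7.7 → Rice.

Rice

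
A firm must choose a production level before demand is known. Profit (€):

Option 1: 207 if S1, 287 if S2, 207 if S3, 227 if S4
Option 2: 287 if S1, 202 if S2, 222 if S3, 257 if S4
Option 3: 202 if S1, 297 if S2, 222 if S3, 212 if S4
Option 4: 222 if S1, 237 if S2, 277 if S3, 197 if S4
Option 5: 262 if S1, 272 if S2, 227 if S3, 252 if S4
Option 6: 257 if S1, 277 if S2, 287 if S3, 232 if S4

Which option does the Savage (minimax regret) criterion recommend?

Column bests: S1=287, S2=297, S3=287, S4=257.
Option 1 regrets: 80, 10, 80, 30 → max 80
Option 2 regrets: 0, 95, 65, 0 → max 95
Option 3 regrets: 85, 0, 65, 45 → max 85
Option 4 regrets: 65, 60, 10, 60 → max 65
Option 5 regrets: 25, 25, 60, 5 → max 60
Option 6 regrets: 30, 20, 0, 25 → max 30
Smallest max regret = 30 → Option 6.

Option 6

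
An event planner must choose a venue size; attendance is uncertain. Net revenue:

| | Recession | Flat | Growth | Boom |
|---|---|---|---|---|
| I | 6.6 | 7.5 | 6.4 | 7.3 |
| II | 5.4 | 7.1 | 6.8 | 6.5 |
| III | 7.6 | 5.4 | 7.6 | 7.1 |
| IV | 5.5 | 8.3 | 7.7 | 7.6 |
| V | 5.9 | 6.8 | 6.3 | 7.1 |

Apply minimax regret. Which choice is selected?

I

Column bests: Recession=7.6, Flat=8.3, Growth=7.7, Boom=7.6.
I regrets: 1.0, 0.8, 1.3, 0.3 → max 1.3
II regrets: 2.2, 1.2, 0.9, 1.1 → max 2.2
III regrets: 0.0, 2.9, 0.1, 0.5 → max 2.9
IV regrets: 2.1, 0.0, 0.0, 0.0 → max 2.1
V regrets: 1.7, 1.5, 1.4, 0.5 → max 1.7
Smallest max regret = 1.3 → I.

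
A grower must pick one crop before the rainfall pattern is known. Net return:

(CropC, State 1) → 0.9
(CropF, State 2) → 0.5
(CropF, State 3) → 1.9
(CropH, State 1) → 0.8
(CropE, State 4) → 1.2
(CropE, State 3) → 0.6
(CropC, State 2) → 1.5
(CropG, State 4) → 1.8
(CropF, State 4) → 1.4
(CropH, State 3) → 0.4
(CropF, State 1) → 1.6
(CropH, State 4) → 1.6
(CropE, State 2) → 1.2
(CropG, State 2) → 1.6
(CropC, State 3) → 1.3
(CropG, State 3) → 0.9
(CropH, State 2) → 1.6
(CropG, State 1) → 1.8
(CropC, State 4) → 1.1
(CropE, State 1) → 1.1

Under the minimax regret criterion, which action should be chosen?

CropC

Column bests: State 1=1.8, State 2=1.6, State 3=1.9, State 4=1.8.
CropH regrets: 1.0, 0.0, 1.5, 0.2 → max 1.5
CropE regrets: 0.7, 0.4, 1.3, 0.6 → max 1.3
CropC regrets: 0.9, 0.1, 0.6, 0.7 → max 0.9
CropF regrets: 0.2, 1.1, 0.0, 0.4 → max 1.1
CropG regrets: 0.0, 0.0, 1.0, 0.0 → max 1.0
Smallest max regret = 0.9 → CropC.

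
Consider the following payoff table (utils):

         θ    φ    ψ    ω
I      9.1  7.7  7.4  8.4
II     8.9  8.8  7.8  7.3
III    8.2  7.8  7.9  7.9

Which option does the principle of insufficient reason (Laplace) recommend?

II

Row averages: I=8.15, II=8.2, III=7.95
Highest average = 8.2 → II.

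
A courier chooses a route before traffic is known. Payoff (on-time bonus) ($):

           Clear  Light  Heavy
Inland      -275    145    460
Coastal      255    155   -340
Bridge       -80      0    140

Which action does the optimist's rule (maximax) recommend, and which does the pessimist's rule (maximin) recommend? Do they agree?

Row maxima: Inland=460, Coastal=255, Bridge=140
Best best-case = 460 → Inland.
Row minima: Inland=-275, Coastal=-340, Bridge=-80
Best worst-case = -80 → Bridge.

maximax → Inland; maximin → Bridge (disagree)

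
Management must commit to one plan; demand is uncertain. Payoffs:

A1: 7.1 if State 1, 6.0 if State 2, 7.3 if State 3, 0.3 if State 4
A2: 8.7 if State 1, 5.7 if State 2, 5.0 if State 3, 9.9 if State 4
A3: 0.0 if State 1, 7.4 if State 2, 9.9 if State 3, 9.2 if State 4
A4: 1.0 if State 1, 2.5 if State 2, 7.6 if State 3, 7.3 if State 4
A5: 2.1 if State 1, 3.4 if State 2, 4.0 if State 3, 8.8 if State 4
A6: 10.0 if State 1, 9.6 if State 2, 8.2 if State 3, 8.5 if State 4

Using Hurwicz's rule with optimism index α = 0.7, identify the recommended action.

A1: 0.7·7.3 + 0.3·0.3 = 5.2
A2: 0.7·9.9 + 0.3·5.0 = 8.43
A3: 0.7·9.9 + 0.3·0.0 = 6.93
A4: 0.7·7.6 + 0.3·1.0 = 5.62
A5: 0.7·8.8 + 0.3·2.1 = 6.79
A6: 0.7·10.0 + 0.3·8.2 = 9.46
Highest Hurwicz score = 9.46 → A6.

A6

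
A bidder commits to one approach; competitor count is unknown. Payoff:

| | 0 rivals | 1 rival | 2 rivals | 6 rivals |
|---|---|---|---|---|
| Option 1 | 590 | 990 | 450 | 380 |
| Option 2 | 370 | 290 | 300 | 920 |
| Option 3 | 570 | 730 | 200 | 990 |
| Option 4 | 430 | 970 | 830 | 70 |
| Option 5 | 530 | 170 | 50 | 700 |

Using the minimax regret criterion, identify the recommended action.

Column bests: 0 rivals=590, 1 rival=990, 2 rivals=830, 6 rivals=990.
Option 1 regrets: 0, 0, 380, 610 → max 610
Option 2 regrets: 220, 700, 530, 70 → max 700
Option 3 regrets: 20, 260, 630, 0 → max 630
Option 4 regrets: 160, 20, 0, 920 → max 920
Option 5 regrets: 60, 820, 780, 290 → max 820
Smallest max regret = 610 → Option 1.

Option 1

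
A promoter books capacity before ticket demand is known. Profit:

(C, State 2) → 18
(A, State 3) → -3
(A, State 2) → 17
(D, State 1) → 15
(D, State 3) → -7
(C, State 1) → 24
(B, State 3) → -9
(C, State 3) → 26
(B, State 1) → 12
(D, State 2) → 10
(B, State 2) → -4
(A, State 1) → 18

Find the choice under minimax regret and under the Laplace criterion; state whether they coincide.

minimax regret → C; laplace → C (agree)

Column bests: State 1=24, State 2=18, State 3=26.
A regrets: 6, 1, 29 → max 29
B regrets: 12, 22, 35 → max 35
C regrets: 0, 0, 0 → max 0
D regrets: 9, 8, 33 → max 33
Smallest max regret = 0 → C.
Row averages: A=32/3, B=-1/3, C=68/3, D=6
Highest average = 68/3 → C.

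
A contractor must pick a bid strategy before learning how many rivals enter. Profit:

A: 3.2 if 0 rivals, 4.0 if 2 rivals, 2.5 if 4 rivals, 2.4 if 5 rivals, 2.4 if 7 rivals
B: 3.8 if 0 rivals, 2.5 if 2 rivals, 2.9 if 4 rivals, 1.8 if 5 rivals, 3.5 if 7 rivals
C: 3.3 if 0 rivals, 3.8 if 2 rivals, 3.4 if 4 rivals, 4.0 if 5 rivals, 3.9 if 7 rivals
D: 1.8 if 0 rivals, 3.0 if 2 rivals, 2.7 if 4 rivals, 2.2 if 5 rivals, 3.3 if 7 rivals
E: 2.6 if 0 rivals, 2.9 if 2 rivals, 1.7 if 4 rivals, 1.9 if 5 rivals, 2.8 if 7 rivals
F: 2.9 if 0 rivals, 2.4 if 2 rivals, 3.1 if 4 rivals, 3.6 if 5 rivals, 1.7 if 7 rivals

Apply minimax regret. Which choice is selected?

C

Column bests: 0 rivals=3.8, 2 rivals=4.0, 4 rivals=3.4, 5 rivals=4.0, 7 rivals=3.9.
A regrets: 0.6, 0.0, 0.9, 1.6, 1.5 → max 1.6
B regrets: 0.0, 1.5, 0.5, 2.2, 0.4 → max 2.2
C regrets: 0.5, 0.2, 0.0, 0.0, 0.0 → max 0.5
D regrets: 2.0, 1.0, 0.7, 1.8, 0.6 → max 2.0
E regrets: 1.2, 1.1, 1.7, 2.1, 1.1 → max 2.1
F regrets: 0.9, 1.6, 0.3, 0.4, 2.2 → max 2.2
Smallest max regret = 0.5 → C.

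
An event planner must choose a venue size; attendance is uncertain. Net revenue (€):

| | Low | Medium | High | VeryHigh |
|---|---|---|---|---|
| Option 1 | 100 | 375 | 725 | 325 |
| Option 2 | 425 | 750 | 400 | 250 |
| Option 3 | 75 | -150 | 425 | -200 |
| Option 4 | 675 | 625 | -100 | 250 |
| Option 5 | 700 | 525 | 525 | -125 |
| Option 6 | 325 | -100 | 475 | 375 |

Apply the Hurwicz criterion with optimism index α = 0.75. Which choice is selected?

Option 2

Option 1: 0.75·725 + 0.25·100 = 568.75
Option 2: 0.75·750 + 0.25·250 = 625
Option 3: 0.75·425 + 0.25·(-200) = 268.75
Option 4: 0.75·675 + 0.25·(-100) = 481.25
Option 5: 0.75·700 + 0.25·(-125) = 493.75
Option 6: 0.75·475 + 0.25·(-100) = 331.25
Highest Hurwicz score = 625 → Option 2.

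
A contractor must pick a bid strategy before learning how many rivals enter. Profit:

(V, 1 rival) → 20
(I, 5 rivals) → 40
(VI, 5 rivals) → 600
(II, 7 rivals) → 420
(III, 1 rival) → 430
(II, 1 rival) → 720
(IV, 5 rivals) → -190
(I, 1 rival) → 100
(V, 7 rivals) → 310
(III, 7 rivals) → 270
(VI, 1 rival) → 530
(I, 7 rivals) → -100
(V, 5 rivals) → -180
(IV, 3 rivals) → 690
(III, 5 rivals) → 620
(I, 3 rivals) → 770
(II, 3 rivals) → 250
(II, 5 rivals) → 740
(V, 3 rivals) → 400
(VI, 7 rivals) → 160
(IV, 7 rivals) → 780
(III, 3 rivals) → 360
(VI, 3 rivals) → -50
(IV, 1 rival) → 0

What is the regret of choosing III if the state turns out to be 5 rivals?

120

Best payoff under 5 rivals is 740.
Regret = 740 − 620 = 120.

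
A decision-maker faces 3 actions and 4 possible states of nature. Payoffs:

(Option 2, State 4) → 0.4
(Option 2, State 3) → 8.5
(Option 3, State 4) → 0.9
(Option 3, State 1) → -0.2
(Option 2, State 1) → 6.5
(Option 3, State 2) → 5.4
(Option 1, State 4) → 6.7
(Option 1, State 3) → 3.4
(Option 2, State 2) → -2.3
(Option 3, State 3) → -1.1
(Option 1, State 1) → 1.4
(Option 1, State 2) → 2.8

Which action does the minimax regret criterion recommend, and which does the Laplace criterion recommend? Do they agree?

Column bests: State 1=6.5, State 2=5.4, State 3=8.5, State 4=6.7.
Option 1 regrets: 5.1, 2.6, 5.1, 0.0 → max 5.1
Option 2 regrets: 0.0, 7.7, 0.0, 6.3 → max 7.7
Option 3 regrets: 6.7, 0.0, 9.6, 5.8 → max 9.6
Smallest max regret = 5.1 → Option 1.
Row averages: Option 1=3.575, Option 2=3.275, Option 3=1.25
Highest average = 3.575 → Option 1.

minimax regret → Option 1; laplace → Option 1 (agree)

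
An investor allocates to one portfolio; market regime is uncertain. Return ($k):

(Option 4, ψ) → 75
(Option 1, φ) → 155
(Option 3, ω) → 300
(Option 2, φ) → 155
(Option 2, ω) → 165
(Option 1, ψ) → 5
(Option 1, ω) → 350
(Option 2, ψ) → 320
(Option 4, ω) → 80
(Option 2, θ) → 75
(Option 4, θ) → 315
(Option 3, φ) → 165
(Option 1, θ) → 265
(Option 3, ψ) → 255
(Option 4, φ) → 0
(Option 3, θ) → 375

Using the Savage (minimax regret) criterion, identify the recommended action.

Column bests: θ=375, φ=165, ψ=320, ω=350.
Option 1 regrets: 110, 10, 315, 0 → max 315
Option 2 regrets: 300, 10, 0, 185 → max 300
Option 3 regrets: 0, 0, 65, 50 → max 65
Option 4 regrets: 60, 165, 245, 270 → max 270
Smallest max regret = 65 → Option 3.

Option 3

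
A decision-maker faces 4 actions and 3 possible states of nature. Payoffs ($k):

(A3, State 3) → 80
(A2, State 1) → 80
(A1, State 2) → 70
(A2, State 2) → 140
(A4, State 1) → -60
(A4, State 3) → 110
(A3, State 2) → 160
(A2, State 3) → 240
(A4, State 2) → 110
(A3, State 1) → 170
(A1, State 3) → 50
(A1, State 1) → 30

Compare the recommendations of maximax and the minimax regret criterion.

Row maxima: A1=70, A2=240, A3=170, A4=110
Best best-case = 240 → A2.
Column bests: State 1=170, State 2=160, State 3=240.
A1 regrets: 140, 90, 190 → max 190
A2 regrets: 90, 20, 0 → max 90
A3 regrets: 0, 0, 160 → max 160
A4 regrets: 230, 50, 130 → max 230
Smallest max regret = 90 → A2.

maximax → A2; minimax regret → A2 (agree)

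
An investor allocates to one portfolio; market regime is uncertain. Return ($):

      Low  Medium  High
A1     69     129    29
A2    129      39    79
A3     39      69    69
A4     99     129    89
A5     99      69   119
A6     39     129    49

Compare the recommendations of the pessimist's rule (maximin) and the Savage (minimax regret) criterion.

Row minima: A1=29, A2=39, A3=39, A4=89, A5=69, A6=39
Best worst-case = 89 → A4.
Column bests: Low=129, Medium=129, High=119.
A1 regrets: 60, 0, 90 → max 90
A2 regrets: 0, 90, 40 → max 90
A3 regrets: 90, 60, 50 → max 90
A4 regrets: 30, 0, 30 → max 30
A5 regrets: 30, 60, 0 → max 60
A6 regrets: 90, 0, 70 → max 90
Smallest max regret = 30 → A4.

maximin → A4; minimax regret → A4 (agree)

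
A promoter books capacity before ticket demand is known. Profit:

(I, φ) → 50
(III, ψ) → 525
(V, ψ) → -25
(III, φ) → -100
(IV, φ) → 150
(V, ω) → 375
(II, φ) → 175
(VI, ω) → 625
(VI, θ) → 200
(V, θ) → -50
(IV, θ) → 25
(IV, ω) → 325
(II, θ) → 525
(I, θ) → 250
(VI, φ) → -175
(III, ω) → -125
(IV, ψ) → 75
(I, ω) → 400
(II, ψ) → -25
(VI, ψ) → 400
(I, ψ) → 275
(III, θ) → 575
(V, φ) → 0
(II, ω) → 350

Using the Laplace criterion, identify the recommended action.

VI

Row averages: I=243.75, II=256.25, III=218.75, IV=143.75, V=75, VI=262.5
Highest average = 262.5 → VI.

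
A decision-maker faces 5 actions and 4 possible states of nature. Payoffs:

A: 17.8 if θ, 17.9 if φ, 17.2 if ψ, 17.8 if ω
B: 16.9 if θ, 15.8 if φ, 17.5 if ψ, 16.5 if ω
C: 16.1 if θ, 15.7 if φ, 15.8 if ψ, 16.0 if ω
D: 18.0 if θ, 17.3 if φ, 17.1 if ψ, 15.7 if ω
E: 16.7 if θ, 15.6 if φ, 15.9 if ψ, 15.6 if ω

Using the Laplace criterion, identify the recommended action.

A

Row averages: A=17.675, B=16.675, C=15.9, D=17.025, E=15.95
Highest average = 17.675 → A.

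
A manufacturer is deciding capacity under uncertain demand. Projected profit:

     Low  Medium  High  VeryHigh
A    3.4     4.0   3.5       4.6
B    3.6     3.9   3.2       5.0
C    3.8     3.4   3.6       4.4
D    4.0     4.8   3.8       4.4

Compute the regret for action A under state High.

Best payoff under High is 3.8.
Regret = 3.8 − 3.5 = 0.3.

0.3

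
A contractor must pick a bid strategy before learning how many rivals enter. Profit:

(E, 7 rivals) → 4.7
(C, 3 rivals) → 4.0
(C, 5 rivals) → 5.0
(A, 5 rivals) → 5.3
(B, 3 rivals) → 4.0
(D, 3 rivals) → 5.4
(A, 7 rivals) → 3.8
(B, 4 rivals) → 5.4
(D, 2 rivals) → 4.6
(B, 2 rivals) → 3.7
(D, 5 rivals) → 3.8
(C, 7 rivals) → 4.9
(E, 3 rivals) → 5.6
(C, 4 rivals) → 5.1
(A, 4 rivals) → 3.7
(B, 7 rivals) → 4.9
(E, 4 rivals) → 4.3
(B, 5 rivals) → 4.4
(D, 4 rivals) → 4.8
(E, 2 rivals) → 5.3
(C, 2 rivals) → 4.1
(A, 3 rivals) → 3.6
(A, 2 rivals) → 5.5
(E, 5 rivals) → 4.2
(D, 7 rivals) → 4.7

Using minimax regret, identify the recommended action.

E

Column bests: 2 rivals=5.5, 3 rivals=5.6, 4 rivals=5.4, 5 rivals=5.3, 7 rivals=4.9.
A regrets: 0.0, 2.0, 1.7, 0.0, 1.1 → max 2.0
B regrets: 1.8, 1.6, 0.0, 0.9, 0.0 → max 1.8
C regrets: 1.4, 1.6, 0.3, 0.3, 0.0 → max 1.6
D regrets: 0.9, 0.2, 0.6, 1.5, 0.2 → max 1.5
E regrets: 0.2, 0.0, 1.1, 1.1, 0.2 → max 1.1
Smallest max regret = 1.1 → E.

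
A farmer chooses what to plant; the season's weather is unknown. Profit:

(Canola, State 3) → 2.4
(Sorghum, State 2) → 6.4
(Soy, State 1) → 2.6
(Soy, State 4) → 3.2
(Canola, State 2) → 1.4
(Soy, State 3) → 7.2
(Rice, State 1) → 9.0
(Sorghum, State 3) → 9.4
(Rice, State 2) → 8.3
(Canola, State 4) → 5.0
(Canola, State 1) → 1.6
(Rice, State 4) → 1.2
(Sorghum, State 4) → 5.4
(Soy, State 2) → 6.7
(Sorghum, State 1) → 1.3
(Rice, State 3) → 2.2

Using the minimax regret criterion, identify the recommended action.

Soy

Column bests: State 1=9.0, State 2=8.3, State 3=9.4, State 4=5.4.
Rice regrets: 0.0, 0.0, 7.2, 4.2 → max 7.2
Sorghum regrets: 7.7, 1.9, 0.0, 0.0 → max 7.7
Soy regrets: 6.4, 1.6, 2.2, 2.2 → max 6.4
Canola regrets: 7.4, 6.9, 7.0, 0.4 → max 7.4
Smallest max regret = 6.4 → Soy.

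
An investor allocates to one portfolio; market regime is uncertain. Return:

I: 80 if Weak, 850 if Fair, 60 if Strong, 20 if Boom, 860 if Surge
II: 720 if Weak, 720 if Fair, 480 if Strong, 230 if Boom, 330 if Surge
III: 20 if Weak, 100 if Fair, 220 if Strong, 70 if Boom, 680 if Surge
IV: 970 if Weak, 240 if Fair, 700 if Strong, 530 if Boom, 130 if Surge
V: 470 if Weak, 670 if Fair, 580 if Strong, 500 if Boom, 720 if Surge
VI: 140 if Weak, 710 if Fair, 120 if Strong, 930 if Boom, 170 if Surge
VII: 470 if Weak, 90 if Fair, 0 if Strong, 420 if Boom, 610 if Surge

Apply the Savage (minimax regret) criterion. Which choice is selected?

Column bests: Weak=970, Fair=850, Strong=700, Boom=930, Surge=860.
I regrets: 890, 0, 640, 910, 0 → max 910
II regrets: 250, 130, 220, 700, 530 → max 700
III regrets: 950, 750, 480, 860, 180 → max 950
IV regrets: 0, 610, 0, 400, 730 → max 730
V regrets: 500, 180, 120, 430, 140 → max 500
VI regrets: 830, 140, 580, 0, 690 → max 830
VII regrets: 500, 760, 700, 510, 250 → max 760
Smallest max regret = 500 → V.

V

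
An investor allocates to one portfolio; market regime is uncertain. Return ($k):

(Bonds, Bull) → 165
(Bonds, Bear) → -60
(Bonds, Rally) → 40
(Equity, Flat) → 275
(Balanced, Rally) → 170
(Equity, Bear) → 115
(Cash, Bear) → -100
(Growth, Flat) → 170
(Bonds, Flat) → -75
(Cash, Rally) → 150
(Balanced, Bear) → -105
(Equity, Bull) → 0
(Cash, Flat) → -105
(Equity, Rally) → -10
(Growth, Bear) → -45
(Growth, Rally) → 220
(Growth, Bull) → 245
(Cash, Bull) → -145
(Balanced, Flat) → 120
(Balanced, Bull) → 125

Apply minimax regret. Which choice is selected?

Growth

Column bests: Bear=115, Flat=275, Bull=245, Rally=220.
Equity regrets: 0, 0, 245, 230 → max 245
Balanced regrets: 220, 155, 120, 50 → max 220
Bonds regrets: 175, 350, 80, 180 → max 350
Cash regrets: 215, 380, 390, 70 → max 390
Growth regrets: 160, 105, 0, 0 → max 160
Smallest max regret = 160 → Growth.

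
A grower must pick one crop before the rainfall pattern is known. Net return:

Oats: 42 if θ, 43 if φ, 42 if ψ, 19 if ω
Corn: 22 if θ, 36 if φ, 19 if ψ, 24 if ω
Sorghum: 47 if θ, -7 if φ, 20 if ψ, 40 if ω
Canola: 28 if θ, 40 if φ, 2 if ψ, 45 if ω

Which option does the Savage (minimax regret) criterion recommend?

Corn

Column bests: θ=47, φ=43, ψ=42, ω=45.
Oats regrets: 5, 0, 0, 26 → max 26
Corn regrets: 25, 7, 23, 21 → max 25
Sorghum regrets: 0, 50, 22, 5 → max 50
Canola regrets: 19, 3, 40, 0 → max 40
Smallest max regret = 25 → Corn.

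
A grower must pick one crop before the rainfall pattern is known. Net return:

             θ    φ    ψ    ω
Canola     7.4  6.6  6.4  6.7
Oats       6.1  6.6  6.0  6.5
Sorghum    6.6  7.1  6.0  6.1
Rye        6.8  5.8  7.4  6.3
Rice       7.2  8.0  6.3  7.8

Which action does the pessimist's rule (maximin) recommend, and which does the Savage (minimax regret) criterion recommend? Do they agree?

maximin → Canola; minimax regret → Rice (disagree)

Row minima: Canola=6.4, Oats=6.0, Sorghum=6.0, Rye=5.8, Rice=6.3
Best worst-case = 6.4 → Canola.
Column bests: θ=7.4, φ=8.0, ψ=7.4, ω=7.8.
Canola regrets: 0.0, 1.4, 1.0, 1.1 → max 1.4
Oats regrets: 1.3, 1.4, 1.4, 1.3 → max 1.4
Sorghum regrets: 0.8, 0.9, 1.4, 1.7 → max 1.7
Rye regrets: 0.6, 2.2, 0.0, 1.5 → max 2.2
Rice regrets: 0.2, 0.0, 1.1, 0.0 → max 1.1
Smallest max regret = 1.1 → Rice.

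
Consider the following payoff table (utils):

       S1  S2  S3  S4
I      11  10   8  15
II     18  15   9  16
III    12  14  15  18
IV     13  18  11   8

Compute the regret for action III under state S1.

Best payoff under S1 is 18.
Regret = 18 − 12 = 6.

6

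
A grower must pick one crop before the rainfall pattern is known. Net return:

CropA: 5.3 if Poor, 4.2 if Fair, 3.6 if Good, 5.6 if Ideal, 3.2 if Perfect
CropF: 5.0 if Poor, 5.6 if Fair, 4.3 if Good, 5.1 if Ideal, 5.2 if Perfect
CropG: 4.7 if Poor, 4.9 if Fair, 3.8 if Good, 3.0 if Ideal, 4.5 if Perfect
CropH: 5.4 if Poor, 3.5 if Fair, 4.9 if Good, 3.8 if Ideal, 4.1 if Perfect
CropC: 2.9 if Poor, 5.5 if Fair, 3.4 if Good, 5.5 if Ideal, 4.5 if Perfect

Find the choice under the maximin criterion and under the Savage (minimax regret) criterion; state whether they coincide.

maximin → CropF; minimax regret → CropF (agree)

Row minima: CropA=3.2, CropF=4.3, CropG=3.0, CropH=3.5, CropC=2.9
Best worst-case = 4.3 → CropF.
Column bests: Poor=5.4, Fair=5.6, Good=4.9, Ideal=5.6, Perfect=5.2.
CropA regrets: 0.1, 1.4, 1.3, 0.0, 2.0 → max 2.0
CropF regrets: 0.4, 0.0, 0.6, 0.5, 0.0 → max 0.6
CropG regrets: 0.7, 0.7, 1.1, 2.6, 0.7 → max 2.6
CropH regrets: 0.0, 2.1, 0.0, 1.8, 1.1 → max 2.1
CropC regrets: 2.5, 0.1, 1.5, 0.1, 0.7 → max 2.5
Smallest max regret = 0.6 → CropF.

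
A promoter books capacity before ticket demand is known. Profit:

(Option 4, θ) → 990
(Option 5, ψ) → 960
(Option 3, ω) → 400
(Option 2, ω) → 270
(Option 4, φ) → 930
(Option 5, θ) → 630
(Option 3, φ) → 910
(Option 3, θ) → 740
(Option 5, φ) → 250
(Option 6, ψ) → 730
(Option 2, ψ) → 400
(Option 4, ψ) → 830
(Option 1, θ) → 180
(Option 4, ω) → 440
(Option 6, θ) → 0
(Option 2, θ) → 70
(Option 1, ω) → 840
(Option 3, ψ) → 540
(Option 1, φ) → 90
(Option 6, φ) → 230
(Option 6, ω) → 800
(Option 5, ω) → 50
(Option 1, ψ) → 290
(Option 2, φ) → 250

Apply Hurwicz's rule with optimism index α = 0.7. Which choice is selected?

Option 4

Option 1: 0.7·840 + 0.3·90 = 615
Option 2: 0.7·400 + 0.3·70 = 301
Option 3: 0.7·910 + 0.3·400 = 757
Option 4: 0.7·990 + 0.3·440 = 825
Option 5: 0.7·960 + 0.3·50 = 687
Option 6: 0.7·800 + 0.3·0 = 560
Highest Hurwicz score = 825 → Option 4.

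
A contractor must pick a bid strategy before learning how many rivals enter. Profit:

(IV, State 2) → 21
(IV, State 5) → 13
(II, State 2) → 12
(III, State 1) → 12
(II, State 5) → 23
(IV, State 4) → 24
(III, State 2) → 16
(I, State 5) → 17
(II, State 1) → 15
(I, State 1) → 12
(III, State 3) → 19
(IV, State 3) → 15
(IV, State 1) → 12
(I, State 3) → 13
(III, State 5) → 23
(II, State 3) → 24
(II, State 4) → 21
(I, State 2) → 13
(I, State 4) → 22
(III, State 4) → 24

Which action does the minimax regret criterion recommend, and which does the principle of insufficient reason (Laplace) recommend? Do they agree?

Column bests: State 1=15, State 2=21, State 3=24, State 4=24, State 5=23.
I regrets: 3, 8, 11, 2, 6 → max 11
II regrets: 0, 9, 0, 3, 0 → max 9
III regrets: 3, 5, 5, 0, 0 → max 5
IV regrets: 3, 0, 9, 0, 10 → max 10
Smallest max regret = 5 → III.
Row averages: I=15.4, II=19, III=18.8, IV=17
Highest average = 19 → II.

minimax regret → III; laplace → II (disagree)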